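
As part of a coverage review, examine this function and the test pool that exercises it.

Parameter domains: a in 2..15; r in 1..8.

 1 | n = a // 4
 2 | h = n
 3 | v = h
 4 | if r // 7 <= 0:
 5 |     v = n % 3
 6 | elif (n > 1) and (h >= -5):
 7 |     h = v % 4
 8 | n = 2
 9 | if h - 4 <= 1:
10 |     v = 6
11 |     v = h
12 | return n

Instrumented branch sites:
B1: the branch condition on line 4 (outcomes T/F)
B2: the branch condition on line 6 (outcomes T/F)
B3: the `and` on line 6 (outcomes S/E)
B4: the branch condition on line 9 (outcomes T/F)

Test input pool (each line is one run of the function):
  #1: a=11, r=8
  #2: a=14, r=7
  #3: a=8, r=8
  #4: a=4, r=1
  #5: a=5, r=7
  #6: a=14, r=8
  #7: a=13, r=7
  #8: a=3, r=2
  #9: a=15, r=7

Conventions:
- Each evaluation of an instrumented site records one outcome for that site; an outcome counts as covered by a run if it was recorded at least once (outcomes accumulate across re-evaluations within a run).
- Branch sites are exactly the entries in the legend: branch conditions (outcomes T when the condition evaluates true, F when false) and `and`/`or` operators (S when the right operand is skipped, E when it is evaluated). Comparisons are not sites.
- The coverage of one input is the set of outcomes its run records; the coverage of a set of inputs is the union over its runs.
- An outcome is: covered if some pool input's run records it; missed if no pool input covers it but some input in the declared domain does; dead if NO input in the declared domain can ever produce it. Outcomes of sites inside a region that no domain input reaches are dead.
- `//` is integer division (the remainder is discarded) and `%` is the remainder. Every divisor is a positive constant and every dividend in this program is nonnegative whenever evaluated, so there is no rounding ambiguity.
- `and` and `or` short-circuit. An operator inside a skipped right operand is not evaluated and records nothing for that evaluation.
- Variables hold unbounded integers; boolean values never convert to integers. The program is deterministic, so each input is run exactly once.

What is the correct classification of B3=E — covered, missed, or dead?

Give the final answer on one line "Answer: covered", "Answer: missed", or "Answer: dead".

B3=E is recorded by pool input(s) 1, 2, 3, 6, 7, 9 -> covered

Answer: covered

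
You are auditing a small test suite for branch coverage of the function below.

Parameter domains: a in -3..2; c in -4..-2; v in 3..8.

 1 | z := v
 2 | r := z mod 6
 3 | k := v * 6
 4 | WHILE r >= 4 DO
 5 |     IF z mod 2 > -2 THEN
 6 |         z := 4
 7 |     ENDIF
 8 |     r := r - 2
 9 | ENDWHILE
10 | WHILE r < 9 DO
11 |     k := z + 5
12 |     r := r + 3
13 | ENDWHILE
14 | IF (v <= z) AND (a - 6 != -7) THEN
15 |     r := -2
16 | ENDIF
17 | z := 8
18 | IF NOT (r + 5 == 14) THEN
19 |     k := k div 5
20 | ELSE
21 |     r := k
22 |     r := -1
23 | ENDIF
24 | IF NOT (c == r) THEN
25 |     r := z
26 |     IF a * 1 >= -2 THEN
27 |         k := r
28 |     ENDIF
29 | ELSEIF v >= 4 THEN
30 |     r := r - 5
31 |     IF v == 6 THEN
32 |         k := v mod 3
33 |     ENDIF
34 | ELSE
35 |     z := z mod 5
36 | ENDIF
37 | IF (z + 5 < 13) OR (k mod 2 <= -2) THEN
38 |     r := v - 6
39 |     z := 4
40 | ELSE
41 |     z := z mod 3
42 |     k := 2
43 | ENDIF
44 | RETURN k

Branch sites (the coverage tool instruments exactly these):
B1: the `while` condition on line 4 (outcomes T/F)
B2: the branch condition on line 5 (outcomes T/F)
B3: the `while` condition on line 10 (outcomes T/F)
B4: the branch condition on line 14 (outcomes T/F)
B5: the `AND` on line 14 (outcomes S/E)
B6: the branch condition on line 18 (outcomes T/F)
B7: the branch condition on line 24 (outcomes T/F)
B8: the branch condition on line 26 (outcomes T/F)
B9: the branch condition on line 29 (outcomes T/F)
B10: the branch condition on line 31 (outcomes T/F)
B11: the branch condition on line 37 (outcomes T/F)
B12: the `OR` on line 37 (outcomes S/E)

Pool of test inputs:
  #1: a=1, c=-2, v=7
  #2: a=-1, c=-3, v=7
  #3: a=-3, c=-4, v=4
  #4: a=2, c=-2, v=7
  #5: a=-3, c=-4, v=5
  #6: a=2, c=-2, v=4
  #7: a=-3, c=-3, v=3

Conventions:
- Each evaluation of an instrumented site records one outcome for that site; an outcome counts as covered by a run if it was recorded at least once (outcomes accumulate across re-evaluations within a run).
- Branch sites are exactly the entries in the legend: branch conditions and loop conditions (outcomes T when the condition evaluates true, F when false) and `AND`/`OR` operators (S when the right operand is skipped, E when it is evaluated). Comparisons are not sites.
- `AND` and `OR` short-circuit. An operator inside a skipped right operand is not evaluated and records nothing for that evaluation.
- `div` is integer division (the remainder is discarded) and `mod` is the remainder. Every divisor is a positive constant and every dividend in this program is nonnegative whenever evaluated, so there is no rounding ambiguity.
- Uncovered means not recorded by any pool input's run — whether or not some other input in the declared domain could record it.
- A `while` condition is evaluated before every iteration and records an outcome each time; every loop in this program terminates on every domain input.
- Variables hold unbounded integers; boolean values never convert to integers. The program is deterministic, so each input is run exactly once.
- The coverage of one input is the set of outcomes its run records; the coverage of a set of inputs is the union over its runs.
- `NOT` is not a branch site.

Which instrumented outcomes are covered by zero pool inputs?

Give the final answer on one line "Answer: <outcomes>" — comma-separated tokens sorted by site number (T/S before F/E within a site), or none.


#1 (a=1, c=-2, v=7) -> B1->F, B3->T, B3->T, B3->T, B3->F, B5->E, B4->T, B6->T, B7->F, B9->T, B10->F, B12->E, B11->F; covered: B1=F, B3=T, B3=F, B4=T, B5=E, B6=T, B7=F, B9=T, B10=F, B11=F, B12=E
#2 (a=-1, c=-3, v=7) -> B1->F, B3->T, B3->T, B3->T, B3->F, B5->E, B4->F, B6->T, B7->T, B8->T, B12->E, B11->F; covered: B1=F, B3=T, B3=F, B4=F, B5=E, B6=T, B7=T, B8=T, B11=F, B12=E
#3 (a=-3, c=-4, v=4) -> B1->T, B2->T, B1->F, B3->T, B3->T, B3->T, B3->F, B5->E, B4->T, B6->T, B7->T, B8->F, B12->E, B11->F; covered: B1=T, B1=F, B2=T, B3=T, B3=F, B4=T, B5=E, B6=T, B7=T, B8=F, B11=F, B12=E
#4 (a=2, c=-2, v=7) -> B1->F, B3->T, B3->T, B3->T, B3->F, B5->E, B4->T, B6->T, B7->F, B9->T, B10->F, B12->E, B11->F; covered: B1=F, B3=T, B3=F, B4=T, B5=E, B6=T, B7=F, B9=T, B10=F, B11=F, B12=E
#5 (a=-3, c=-4, v=5) -> B1->T, B2->T, B1->F, B3->T, B3->T, B3->F, B5->S, B4->F, B6->F, B7->T, B8->F, B12->E, B11->F; covered: B1=T, B1=F, B2=T, B3=T, B3=F, B4=F, B5=S, B6=F, B7=T, B8=F, B11=F, B12=E
#6 (a=2, c=-2, v=4) -> B1->T, B2->T, B1->F, B3->T, B3->T, B3->T, B3->F, B5->E, B4->T, B6->T, B7->F, B9->T, B10->F, B12->E, ...; covered: B1=T, B1=F, B2=T, B3=T, B3=F, B4=T, B5=E, B6=T, B7=F, B9=T, B10=F, B11=F, B12=E
#7 (a=-3, c=-3, v=3) -> B1->F, B3->T, B3->T, B3->F, B5->E, B4->T, B6->T, B7->T, B8->F, B12->E, B11->F; covered: B1=F, B3=T, B3=F, B4=T, B5=E, B6=T, B7=T, B8=F, B11=F, B12=E
union over the pool: B1=T, B1=F, B2=T, B3=T, B3=F, B4=T, B4=F, B5=S, B5=E, B6=T, B6=F, B7=T, B7=F, B8=T, B8=F, B9=T, B10=F, B11=F, B12=E
uncovered (5 of 24): B2=F, B9=F, B10=T, B11=T, B12=S
Answer: B2=F, B9=F, B10=T, B11=T, B12=S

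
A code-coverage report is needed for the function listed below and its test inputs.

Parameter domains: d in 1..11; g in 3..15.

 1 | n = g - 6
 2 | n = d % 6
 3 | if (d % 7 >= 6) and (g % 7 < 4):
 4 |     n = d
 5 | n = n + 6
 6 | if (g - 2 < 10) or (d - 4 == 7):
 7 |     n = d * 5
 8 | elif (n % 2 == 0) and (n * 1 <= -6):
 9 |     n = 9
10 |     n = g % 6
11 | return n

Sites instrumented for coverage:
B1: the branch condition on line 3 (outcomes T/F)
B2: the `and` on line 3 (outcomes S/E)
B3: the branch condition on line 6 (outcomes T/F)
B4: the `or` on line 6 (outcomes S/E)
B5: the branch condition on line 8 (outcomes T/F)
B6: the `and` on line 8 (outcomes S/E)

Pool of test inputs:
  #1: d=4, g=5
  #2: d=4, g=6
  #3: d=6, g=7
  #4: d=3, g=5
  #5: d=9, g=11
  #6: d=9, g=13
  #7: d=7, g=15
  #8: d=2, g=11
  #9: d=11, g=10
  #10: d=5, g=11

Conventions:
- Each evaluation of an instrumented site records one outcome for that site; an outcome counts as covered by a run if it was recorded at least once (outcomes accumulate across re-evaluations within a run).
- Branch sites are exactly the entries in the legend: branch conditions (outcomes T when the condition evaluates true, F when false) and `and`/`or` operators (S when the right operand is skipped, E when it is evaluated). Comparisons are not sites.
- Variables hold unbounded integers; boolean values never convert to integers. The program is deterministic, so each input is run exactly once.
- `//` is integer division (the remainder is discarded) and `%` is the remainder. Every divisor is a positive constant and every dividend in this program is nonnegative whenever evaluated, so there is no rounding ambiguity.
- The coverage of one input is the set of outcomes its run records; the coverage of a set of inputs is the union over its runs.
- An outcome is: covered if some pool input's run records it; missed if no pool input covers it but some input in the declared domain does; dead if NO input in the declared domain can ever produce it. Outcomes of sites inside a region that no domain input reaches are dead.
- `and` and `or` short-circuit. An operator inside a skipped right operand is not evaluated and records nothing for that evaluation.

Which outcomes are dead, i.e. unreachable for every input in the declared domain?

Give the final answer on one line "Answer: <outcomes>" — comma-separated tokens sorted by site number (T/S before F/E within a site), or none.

exhaustive pass over the 143-input domain:
  B5=T: unreachable across the whole domain -> dead
  reachable outcomes have witnesses, e.g. B1=T (e.g. d=6, g=3), B1=F (e.g. d=1, g=3), B2=S (e.g. d=1, g=3), B2=E (e.g. d=6, g=3)

Answer: B5=T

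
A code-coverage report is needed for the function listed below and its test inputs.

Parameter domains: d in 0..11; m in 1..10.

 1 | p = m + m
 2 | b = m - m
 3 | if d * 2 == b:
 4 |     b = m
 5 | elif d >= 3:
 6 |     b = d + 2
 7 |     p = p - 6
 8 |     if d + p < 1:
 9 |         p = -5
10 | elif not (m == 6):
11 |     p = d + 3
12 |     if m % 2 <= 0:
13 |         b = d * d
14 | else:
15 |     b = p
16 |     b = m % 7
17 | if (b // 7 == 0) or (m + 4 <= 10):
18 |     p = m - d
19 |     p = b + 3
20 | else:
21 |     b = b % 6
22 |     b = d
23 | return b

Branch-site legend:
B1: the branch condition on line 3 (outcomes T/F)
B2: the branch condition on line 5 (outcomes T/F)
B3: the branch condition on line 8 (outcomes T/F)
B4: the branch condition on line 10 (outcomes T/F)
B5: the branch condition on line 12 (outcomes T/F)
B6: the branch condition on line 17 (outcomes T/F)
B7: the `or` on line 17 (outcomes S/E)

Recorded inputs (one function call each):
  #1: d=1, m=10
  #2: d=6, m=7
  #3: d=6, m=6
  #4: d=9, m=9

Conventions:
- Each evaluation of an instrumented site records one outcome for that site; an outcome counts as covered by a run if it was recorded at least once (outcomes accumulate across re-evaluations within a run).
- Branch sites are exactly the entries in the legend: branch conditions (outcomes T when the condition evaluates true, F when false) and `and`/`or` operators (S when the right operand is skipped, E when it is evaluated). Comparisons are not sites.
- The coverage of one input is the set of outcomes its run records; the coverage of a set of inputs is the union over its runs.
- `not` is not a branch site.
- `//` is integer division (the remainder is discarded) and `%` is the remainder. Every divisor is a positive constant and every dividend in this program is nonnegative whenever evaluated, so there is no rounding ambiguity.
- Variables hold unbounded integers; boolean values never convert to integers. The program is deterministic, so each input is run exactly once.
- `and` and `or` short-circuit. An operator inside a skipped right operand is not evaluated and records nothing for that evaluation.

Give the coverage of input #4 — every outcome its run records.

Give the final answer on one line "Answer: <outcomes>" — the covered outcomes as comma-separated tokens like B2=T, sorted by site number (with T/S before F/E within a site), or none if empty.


Tracing the run of input #4 (d=9, m=9):
  B1->F, B2->T, B3->F, B7->E, B6->F
distinct outcomes covered: B1=F, B2=T, B3=F, B6=F, B7=E
Answer: B1=F, B2=T, B3=F, B6=F, B7=E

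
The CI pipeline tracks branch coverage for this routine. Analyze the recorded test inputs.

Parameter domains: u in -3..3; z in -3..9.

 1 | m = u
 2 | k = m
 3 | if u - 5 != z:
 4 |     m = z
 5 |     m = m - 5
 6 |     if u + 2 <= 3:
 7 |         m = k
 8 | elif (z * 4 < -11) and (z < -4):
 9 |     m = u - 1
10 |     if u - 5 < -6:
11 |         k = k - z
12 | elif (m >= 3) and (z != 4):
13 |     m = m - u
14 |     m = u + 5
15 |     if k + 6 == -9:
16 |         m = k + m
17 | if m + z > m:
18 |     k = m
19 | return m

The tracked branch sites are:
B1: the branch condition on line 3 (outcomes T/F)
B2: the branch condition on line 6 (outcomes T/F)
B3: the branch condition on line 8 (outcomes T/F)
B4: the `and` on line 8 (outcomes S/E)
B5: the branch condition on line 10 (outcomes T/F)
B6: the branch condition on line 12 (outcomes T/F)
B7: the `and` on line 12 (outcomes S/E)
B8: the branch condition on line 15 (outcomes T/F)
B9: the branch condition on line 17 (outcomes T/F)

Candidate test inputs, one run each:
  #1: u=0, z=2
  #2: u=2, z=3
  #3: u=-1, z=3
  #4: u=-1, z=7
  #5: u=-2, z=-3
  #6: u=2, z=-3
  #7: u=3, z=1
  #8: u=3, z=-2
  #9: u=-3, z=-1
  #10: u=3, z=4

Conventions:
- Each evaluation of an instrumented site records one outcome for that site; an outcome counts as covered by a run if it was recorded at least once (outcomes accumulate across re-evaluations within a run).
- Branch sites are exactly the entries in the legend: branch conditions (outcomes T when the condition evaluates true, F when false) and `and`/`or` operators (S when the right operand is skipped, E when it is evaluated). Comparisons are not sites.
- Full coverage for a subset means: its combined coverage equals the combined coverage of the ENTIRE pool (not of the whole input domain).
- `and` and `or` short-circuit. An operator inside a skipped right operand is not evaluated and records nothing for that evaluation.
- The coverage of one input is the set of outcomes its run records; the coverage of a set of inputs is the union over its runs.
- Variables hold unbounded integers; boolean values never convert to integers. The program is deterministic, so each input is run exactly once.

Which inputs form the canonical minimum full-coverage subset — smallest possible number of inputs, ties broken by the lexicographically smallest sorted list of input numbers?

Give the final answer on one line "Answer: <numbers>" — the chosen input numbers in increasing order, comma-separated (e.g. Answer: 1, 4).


run #1 (u=0, z=2) records B1=T, B2=T, B9=T
run #2 (u=2, z=3) records B1=T, B2=F, B9=T
run #3 (u=-1, z=3) records B1=T, B2=T, B9=T
run #4 (u=-1, z=7) records B1=T, B2=T, B9=T
run #5 (u=-2, z=-3) records B1=T, B2=T, B9=F
run #6 (u=2, z=-3) records B1=F, B3=F, B4=E, B6=F, B7=S, B9=F
run #7 (u=3, z=1) records B1=T, B2=F, B9=T
run #8 (u=3, z=-2) records B1=F, B3=F, B4=S, B6=T, B7=E, B8=F, B9=F
run #9 (u=-3, z=-1) records B1=T, B2=T, B9=F
run #10 (u=3, z=4) records B1=T, B2=F, B9=T
union over all inputs: B1=T, B1=F, B2=T, B2=F, B3=F, B4=S, B4=E, B6=T, B6=F, B7=S, B7=E, B8=F, B9=T, B9=F (14 outcomes)
no size-1 subset reaches all 14 outcomes (best union: 7/14)
no size-2 subset reaches all 14 outcomes (best union: 10/14)
no size-3 subset reaches all 14 outcomes (best union: 13/14)
at size 4, {1, 2, 6, 8} reaches all 14 outcomes; every lexicographically earlier size-4 subset fails
Answer: 1, 2, 6, 8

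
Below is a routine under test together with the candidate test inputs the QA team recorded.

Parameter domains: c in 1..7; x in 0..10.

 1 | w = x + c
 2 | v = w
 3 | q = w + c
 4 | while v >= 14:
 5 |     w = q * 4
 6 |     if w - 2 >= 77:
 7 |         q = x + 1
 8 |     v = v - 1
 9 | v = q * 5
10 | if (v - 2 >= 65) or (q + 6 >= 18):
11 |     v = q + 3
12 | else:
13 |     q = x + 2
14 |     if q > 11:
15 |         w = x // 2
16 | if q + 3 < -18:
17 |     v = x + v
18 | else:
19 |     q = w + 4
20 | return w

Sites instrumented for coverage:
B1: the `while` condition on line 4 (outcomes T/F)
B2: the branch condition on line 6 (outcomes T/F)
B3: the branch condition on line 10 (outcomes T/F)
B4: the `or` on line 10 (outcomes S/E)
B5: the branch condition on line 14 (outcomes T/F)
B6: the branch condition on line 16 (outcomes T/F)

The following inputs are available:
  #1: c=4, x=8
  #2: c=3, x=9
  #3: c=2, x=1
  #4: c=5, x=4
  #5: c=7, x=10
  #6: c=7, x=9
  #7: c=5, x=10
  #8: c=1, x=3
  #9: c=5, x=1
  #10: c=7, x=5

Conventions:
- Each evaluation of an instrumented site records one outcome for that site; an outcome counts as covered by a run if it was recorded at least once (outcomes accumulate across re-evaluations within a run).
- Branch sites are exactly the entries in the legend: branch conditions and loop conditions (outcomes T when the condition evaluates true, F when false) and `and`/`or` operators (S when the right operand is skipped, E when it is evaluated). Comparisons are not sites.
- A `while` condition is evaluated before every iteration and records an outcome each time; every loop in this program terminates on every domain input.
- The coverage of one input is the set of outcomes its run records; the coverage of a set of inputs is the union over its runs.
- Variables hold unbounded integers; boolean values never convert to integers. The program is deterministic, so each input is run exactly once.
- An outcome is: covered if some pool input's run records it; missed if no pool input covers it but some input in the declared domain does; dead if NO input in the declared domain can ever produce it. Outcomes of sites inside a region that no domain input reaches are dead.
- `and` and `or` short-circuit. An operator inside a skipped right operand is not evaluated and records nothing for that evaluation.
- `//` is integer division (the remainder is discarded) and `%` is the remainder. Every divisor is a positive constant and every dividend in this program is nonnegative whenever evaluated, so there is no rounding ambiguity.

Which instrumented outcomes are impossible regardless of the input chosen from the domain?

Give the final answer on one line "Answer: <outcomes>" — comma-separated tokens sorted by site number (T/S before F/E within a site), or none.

exhaustive pass over the 77-input domain:
  B6=T: never recorded by any domain input -> dead
  reachable outcomes have witnesses, e.g. B1=T (e.g. c=4, x=10), B1=F (e.g. c=1, x=0), B2=T (e.g. c=5, x=10), B2=F (e.g. c=4, x=10)

Answer: B6=T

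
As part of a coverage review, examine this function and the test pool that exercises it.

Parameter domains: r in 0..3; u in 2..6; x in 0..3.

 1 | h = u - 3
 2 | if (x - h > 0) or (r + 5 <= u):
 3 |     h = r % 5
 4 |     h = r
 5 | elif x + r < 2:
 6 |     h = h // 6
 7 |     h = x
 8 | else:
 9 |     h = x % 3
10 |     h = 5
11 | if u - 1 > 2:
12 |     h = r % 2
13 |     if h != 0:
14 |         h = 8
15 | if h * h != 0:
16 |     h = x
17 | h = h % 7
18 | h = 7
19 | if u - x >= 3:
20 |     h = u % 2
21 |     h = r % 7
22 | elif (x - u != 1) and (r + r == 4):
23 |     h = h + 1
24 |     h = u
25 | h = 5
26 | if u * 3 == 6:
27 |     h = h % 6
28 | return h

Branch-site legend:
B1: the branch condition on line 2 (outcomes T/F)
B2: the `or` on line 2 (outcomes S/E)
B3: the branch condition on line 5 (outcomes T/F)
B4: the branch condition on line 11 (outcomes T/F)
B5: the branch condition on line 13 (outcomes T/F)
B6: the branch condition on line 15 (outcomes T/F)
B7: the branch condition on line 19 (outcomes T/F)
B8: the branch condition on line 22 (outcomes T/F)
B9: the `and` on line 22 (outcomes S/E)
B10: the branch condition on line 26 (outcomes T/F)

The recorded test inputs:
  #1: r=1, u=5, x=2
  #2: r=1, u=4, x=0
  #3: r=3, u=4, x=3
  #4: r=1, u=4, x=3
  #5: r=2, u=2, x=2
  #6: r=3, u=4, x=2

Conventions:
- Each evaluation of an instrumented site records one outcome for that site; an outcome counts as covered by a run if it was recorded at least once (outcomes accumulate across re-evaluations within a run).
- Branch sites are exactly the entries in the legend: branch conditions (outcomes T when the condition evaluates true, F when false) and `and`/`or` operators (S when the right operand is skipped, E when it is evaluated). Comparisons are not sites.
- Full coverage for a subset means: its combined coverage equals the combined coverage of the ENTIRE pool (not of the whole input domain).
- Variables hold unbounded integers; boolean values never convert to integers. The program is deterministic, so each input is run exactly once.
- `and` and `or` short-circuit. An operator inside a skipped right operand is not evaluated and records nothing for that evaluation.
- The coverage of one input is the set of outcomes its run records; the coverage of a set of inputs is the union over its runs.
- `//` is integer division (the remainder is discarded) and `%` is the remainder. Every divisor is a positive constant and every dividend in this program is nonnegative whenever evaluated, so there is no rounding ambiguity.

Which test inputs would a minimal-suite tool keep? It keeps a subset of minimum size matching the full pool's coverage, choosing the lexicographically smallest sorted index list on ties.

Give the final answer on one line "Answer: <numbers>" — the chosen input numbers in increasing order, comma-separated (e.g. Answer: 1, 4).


input #1, r=1, u=5, x=2: events B2->E, B1->F, B3->F, B4->T, B5->T, B6->T, B7->T, B10->F; outcomes B1=F, B2=E, B3=F, B4=T, B5=T, B6=T, B7=T, B10=F
input #2, r=1, u=4, x=0: events B2->E, B1->F, B3->T, B4->T, B5->T, B6->T, B7->T, B10->F; outcomes B1=F, B2=E, B3=T, B4=T, B5=T, B6=T, B7=T, B10=F
input #3, r=3, u=4, x=3: events B2->S, B1->T, B4->T, B5->T, B6->T, B7->F, B9->E, B8->F, B10->F; outcomes B1=T, B2=S, B4=T, B5=T, B6=T, B7=F, B8=F, B9=E, B10=F
input #4, r=1, u=4, x=3: events B2->S, B1->T, B4->T, B5->T, B6->T, B7->F, B9->E, B8->F, B10->F; outcomes B1=T, B2=S, B4=T, B5=T, B6=T, B7=F, B8=F, B9=E, B10=F
input #5, r=2, u=2, x=2: events B2->S, B1->T, B4->F, B6->T, B7->F, B9->E, B8->T, B10->T; outcomes B1=T, B2=S, B4=F, B6=T, B7=F, B8=T, B9=E, B10=T
input #6, r=3, u=4, x=2: events B2->S, B1->T, B4->T, B5->T, B6->T, B7->F, B9->E, B8->F, B10->F; outcomes B1=T, B2=S, B4=T, B5=T, B6=T, B7=F, B8=F, B9=E, B10=F
the full pool covers 17 outcomes: B1=T, B1=F, B2=S, B2=E, B3=T, B3=F, B4=T, B4=F, B5=T, B6=T, B7=T, B7=F, B8=T, B8=F, B9=E, B10=T, B10=F
no size-1 subset reaches all 17 outcomes (best union: 9/17)
no size-2 subset reaches all 17 outcomes (best union: 15/17)
no size-3 subset reaches all 17 outcomes (best union: 16/17)
at size 4, {1, 2, 3, 5} reaches all 17 outcomes; every lexicographically earlier size-4 subset fails
Answer: 1, 2, 3, 5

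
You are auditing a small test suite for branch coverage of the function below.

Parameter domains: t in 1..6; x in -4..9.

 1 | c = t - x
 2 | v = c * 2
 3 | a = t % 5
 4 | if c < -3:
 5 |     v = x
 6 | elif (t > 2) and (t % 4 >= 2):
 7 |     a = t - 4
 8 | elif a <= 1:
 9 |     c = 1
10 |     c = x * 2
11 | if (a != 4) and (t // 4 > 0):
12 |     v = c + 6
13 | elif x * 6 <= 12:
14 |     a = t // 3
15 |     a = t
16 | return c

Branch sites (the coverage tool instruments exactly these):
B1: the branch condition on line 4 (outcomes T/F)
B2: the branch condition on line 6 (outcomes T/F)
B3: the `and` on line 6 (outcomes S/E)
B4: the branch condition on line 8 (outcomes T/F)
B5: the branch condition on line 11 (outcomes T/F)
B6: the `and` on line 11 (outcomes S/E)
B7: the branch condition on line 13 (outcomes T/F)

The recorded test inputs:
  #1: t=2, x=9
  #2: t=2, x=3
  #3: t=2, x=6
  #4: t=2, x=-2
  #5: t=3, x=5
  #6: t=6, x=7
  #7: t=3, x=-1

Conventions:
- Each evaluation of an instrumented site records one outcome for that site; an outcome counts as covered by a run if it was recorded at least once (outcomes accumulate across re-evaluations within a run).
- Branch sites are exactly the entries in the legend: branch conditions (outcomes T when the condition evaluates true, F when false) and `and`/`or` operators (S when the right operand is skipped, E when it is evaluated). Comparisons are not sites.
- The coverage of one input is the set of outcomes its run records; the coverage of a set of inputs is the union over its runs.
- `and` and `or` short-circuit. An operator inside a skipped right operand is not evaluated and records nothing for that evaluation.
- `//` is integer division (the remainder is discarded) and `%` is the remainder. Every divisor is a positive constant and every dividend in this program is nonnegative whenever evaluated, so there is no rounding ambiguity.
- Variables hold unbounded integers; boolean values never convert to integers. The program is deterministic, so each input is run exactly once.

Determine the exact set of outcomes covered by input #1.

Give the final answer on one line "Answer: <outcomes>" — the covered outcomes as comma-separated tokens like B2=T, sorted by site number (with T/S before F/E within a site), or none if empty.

Tracing the run of input #1 (t=2, x=9):
  B1->T, B6->E, B5->F, B7->F
deduplicating events, the covered set is: B1=T, B5=F, B6=E, B7=F

Answer: B1=T, B5=F, B6=E, B7=F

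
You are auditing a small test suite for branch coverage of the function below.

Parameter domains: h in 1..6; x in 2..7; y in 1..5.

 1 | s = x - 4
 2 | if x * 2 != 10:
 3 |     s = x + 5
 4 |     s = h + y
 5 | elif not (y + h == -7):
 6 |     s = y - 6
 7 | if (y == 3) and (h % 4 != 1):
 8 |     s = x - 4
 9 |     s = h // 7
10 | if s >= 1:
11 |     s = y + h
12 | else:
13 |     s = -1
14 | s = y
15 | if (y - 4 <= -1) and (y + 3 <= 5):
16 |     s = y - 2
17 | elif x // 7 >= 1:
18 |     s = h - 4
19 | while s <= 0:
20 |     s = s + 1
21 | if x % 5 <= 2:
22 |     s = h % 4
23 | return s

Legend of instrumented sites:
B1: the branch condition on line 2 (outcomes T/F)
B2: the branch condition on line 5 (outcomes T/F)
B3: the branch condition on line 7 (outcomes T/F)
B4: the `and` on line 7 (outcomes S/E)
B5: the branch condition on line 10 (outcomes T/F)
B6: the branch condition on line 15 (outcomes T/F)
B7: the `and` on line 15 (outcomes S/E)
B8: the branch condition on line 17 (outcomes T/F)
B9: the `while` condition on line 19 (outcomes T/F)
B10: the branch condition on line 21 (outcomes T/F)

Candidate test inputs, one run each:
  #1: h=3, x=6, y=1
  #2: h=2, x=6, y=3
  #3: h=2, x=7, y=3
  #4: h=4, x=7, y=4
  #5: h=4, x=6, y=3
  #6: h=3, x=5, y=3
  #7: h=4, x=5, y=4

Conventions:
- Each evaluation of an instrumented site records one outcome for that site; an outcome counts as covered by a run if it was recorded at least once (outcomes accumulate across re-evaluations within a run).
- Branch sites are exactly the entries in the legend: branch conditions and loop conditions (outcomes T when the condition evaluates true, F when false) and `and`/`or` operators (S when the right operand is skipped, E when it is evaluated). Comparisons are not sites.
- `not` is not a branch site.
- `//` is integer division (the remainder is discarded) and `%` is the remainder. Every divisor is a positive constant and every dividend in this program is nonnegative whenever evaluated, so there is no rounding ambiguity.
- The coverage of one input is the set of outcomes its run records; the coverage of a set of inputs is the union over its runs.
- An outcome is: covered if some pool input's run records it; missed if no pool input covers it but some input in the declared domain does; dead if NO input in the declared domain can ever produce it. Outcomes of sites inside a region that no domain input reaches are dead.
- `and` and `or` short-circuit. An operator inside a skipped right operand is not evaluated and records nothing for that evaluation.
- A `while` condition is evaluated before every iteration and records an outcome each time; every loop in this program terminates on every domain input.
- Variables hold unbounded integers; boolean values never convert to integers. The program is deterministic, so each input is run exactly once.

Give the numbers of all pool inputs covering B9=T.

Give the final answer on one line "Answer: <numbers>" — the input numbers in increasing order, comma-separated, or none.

input #1 (h=3, x=6, y=1): records B9=T
input #2 (h=2, x=6, y=3): does not record B9=T
input #3 (h=2, x=7, y=3): records B9=T
input #4 (h=4, x=7, y=4): records B9=T
input #5 (h=4, x=6, y=3): does not record B9=T
input #6 (h=3, x=5, y=3): does not record B9=T
input #7 (h=4, x=5, y=4): does not record B9=T

Answer: 1, 3, 4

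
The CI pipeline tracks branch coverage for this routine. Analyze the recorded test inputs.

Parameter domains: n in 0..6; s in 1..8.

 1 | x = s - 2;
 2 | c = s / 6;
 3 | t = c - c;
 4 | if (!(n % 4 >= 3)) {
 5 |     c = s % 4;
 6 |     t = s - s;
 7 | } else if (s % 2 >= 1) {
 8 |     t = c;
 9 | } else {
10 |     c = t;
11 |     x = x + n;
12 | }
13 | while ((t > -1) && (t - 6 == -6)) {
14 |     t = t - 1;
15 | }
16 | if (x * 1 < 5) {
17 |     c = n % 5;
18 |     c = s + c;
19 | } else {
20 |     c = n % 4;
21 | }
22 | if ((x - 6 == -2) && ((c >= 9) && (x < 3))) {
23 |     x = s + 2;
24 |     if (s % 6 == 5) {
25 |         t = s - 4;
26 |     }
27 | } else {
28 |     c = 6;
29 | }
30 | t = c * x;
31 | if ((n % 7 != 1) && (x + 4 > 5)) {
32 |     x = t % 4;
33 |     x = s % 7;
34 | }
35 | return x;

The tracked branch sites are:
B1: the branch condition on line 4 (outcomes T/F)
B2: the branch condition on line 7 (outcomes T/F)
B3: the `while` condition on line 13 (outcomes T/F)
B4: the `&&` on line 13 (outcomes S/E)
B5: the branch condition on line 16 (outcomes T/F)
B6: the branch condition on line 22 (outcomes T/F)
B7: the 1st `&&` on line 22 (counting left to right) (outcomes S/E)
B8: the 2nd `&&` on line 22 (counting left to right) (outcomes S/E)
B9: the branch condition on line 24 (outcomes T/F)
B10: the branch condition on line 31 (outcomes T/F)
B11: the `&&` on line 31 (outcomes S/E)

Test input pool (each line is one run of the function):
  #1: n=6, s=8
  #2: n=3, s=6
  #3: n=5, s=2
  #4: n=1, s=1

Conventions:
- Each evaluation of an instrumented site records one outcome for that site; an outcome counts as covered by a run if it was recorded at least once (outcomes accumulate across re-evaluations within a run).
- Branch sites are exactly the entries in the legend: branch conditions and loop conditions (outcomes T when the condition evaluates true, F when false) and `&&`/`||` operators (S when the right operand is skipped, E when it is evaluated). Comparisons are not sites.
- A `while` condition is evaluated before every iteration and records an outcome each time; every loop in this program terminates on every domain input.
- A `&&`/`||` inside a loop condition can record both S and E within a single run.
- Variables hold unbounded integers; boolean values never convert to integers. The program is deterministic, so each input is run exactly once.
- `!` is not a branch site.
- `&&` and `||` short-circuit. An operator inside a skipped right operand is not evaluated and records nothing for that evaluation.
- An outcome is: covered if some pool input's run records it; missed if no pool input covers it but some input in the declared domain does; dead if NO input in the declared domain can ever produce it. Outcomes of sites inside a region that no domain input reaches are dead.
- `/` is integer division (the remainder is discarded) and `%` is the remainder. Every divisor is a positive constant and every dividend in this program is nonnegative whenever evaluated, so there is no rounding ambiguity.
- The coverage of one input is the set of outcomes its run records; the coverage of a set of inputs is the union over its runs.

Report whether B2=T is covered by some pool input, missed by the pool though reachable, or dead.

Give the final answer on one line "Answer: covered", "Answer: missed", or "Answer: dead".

no pool input records B2=T
but domain input (n=3, s=1) does record it -> reachable, so missed

Answer: missed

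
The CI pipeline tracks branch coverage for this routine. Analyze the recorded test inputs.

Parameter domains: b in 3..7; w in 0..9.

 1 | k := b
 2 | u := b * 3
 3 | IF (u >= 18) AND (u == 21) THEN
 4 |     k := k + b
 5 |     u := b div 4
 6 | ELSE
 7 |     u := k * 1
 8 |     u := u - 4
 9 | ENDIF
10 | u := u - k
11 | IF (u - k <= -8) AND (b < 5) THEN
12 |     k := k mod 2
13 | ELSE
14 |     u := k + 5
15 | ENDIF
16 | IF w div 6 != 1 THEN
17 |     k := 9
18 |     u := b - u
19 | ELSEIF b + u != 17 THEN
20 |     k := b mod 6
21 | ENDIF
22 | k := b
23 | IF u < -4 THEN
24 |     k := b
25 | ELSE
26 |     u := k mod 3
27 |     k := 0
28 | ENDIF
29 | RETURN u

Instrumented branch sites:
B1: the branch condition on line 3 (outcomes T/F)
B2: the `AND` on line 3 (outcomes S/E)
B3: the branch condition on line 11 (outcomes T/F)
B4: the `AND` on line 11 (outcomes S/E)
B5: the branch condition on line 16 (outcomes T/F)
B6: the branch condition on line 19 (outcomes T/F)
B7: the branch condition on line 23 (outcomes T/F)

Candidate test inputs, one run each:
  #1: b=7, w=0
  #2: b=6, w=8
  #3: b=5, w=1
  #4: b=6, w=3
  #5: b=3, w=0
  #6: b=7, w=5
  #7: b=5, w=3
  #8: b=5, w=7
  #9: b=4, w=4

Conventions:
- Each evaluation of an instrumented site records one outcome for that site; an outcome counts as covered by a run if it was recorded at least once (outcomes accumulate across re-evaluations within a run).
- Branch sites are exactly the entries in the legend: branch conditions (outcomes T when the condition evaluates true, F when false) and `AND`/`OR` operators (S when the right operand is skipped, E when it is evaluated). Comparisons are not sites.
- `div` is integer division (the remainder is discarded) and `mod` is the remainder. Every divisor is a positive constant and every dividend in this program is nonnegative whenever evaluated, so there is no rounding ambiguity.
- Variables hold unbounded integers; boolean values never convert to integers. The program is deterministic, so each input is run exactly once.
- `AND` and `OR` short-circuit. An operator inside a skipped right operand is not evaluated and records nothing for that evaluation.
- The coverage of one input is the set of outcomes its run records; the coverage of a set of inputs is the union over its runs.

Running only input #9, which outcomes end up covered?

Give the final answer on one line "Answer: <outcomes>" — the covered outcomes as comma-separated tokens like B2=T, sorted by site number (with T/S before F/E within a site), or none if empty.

Running input #9 (b=4, w=4), event by event:
  B2->S, B1->F, B4->E, B3->T, B5->T, B7->F
collecting distinct outcomes: B1=F, B2=S, B3=T, B4=E, B5=T, B7=F

Answer: B1=F, B2=S, B3=T, B4=E, B5=T, B7=F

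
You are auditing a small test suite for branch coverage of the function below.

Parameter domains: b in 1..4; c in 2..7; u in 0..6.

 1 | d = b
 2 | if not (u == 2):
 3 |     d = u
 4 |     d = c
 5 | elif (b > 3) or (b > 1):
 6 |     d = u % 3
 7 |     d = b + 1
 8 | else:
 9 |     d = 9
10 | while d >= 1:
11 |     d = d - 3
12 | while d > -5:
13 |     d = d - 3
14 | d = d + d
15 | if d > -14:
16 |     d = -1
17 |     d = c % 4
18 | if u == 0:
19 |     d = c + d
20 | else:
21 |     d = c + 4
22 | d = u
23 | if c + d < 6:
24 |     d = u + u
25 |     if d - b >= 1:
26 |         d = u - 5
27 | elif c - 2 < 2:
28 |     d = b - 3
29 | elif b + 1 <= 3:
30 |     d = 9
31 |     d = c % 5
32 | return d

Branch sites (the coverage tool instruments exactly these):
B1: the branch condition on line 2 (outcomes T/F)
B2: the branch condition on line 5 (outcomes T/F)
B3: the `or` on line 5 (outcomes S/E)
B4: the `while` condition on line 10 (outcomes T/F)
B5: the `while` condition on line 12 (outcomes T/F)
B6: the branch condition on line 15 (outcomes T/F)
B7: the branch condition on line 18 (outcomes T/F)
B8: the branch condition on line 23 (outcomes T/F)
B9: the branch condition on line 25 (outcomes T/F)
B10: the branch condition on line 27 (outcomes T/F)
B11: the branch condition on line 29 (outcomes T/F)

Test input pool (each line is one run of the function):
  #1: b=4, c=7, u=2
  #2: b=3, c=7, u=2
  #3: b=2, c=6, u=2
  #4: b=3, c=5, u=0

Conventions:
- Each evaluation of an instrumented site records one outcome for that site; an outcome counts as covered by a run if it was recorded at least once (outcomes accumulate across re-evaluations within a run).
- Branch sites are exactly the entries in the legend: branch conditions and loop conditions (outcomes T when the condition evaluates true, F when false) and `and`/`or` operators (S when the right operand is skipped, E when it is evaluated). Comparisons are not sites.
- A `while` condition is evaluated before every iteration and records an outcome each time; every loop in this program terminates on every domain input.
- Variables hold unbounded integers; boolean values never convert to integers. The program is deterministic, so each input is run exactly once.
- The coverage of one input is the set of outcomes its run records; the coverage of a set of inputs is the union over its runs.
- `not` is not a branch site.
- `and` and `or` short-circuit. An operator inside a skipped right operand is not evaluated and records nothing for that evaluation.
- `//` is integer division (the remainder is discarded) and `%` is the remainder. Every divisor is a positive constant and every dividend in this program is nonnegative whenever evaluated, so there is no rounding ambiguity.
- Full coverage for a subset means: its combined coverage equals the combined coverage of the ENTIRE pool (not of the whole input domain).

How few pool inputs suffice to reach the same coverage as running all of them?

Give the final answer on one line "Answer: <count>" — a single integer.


input #1 (b=4, c=7, u=2): events B1->F, B3->S, B2->T, B4->T, B4->T, B4->F, B5->T, B5->T, B5->F, B6->F, B7->F, B8->F, B10->F, B11->F; covers B1=F, B2=T, B3=S, B4=T, B4=F, B5=T, B5=F, B6=F, B7=F, B8=F, B10=F, B11=F
input #2 (b=3, c=7, u=2): events B1->F, B3->E, B2->T, B4->T, B4->T, B4->F, B5->T, B5->F, B6->T, B7->F, B8->F, B10->F, B11->F; covers B1=F, B2=T, B3=E, B4=T, B4=F, B5=T, B5=F, B6=T, B7=F, B8=F, B10=F, B11=F
input #3 (b=2, c=6, u=2): events B1->F, B3->E, B2->T, B4->T, B4->F, B5->T, B5->T, B5->F, B6->T, B7->F, B8->F, B10->F, B11->T; covers B1=F, B2=T, B3=E, B4=T, B4=F, B5=T, B5=F, B6=T, B7=F, B8=F, B10=F, B11=T
input #4 (b=3, c=5, u=0): events B1->T, B4->T, B4->T, B4->F, B5->T, B5->T, B5->F, B6->F, B7->T, B8->T, B9->F; covers B1=T, B4=T, B4=F, B5=T, B5=F, B6=F, B7=T, B8=T, B9=F
union over all inputs: B1=T, B1=F, B2=T, B3=S, B3=E, B4=T, B4=F, B5=T, B5=F, B6=T, B6=F, B7=T, B7=F, B8=T, B8=F, B9=F, B10=F, B11=T, B11=F (19 outcomes)
size 1 is not enough: best union over all size-1 subsets is 12/19
size 2 is not enough: best union over all size-2 subsets is 17/19
at size 3, {1, 3, 4} reaches all 19 outcomes; every lexicographically earlier size-3 subset fails
Answer: 3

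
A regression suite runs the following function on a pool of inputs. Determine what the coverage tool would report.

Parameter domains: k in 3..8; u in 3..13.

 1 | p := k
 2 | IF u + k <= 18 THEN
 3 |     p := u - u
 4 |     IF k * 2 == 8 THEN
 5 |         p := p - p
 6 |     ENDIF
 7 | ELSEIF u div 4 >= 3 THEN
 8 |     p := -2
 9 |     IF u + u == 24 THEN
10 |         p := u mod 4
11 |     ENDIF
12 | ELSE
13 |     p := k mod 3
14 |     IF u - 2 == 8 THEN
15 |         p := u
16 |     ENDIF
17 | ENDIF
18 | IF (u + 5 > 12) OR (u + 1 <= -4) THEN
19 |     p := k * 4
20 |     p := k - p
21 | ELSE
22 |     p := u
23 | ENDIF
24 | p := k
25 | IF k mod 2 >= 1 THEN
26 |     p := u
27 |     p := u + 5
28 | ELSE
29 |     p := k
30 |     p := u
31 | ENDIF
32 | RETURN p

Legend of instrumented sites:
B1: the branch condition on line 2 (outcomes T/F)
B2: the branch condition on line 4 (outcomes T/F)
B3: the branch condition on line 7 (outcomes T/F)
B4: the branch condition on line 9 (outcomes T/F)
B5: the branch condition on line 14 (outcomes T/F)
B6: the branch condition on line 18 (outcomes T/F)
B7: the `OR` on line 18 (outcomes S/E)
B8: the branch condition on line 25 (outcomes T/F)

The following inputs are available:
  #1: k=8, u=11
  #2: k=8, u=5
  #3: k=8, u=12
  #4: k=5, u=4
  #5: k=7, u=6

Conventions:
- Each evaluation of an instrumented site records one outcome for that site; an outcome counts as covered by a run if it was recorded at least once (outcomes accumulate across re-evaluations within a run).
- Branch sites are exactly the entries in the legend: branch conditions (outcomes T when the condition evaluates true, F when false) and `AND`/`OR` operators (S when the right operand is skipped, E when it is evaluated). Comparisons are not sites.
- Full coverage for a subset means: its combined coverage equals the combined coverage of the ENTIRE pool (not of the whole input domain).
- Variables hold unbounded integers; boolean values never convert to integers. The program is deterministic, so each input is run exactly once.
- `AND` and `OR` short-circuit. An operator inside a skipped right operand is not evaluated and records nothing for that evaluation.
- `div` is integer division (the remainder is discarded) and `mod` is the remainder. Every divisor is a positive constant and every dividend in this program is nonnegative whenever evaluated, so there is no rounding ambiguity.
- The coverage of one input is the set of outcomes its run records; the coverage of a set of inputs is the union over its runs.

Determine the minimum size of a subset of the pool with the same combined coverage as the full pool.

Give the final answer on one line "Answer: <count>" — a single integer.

#1 (k=8, u=11) -> covered: B1=F, B3=F, B5=F, B6=T, B7=S, B8=F
#2 (k=8, u=5) -> covered: B1=T, B2=F, B6=F, B7=E, B8=F
#3 (k=8, u=12) -> covered: B1=F, B3=T, B4=T, B6=T, B7=S, B8=F
#4 (k=5, u=4) -> covered: B1=T, B2=F, B6=F, B7=E, B8=T
#5 (k=7, u=6) -> covered: B1=T, B2=F, B6=F, B7=E, B8=T
union over all inputs: B1=T, B1=F, B2=F, B3=T, B3=F, B4=T, B5=F, B6=T, B6=F, B7=S, B7=E, B8=T, B8=F (13 outcomes)
no size-1 subset reaches all 13 outcomes (best union: 6/13)
no size-2 subset reaches all 13 outcomes (best union: 11/13)
inputs {1, 3, 4} (size 3) cover everything; no size-3 subset with a lexicographically smaller index list covers all 13

Answer: 3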